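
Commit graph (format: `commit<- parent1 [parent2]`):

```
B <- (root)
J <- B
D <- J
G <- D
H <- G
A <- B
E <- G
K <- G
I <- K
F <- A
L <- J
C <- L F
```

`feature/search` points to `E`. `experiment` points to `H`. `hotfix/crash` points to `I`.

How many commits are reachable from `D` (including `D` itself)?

Walking parent pointers from D: reachable set = {B, D, J}.
That is 3 commits.

3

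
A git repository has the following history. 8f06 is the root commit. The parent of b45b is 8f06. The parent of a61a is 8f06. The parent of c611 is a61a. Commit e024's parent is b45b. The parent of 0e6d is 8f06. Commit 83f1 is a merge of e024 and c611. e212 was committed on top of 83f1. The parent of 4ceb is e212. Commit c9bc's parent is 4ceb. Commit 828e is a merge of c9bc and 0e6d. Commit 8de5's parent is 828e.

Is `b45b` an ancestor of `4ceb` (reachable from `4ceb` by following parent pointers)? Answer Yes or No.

Ancestors of 4ceb (commits reachable by following parents): {4ceb, 83f1, 8f06, a61a, b45b, c611, e024, e212}.
b45b is in that set, so it is an ancestor of 4ceb.

Yes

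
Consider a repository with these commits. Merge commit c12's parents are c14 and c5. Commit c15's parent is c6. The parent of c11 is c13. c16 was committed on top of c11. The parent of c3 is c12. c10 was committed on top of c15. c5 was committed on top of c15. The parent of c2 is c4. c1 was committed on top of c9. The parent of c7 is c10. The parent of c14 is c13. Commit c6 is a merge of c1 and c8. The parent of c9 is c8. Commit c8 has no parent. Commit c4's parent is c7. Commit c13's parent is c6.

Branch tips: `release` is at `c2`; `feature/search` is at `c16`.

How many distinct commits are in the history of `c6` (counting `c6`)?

Walking parent pointers from c6: reachable set = {c1, c6, c8, c9}.
That is 4 commits.

4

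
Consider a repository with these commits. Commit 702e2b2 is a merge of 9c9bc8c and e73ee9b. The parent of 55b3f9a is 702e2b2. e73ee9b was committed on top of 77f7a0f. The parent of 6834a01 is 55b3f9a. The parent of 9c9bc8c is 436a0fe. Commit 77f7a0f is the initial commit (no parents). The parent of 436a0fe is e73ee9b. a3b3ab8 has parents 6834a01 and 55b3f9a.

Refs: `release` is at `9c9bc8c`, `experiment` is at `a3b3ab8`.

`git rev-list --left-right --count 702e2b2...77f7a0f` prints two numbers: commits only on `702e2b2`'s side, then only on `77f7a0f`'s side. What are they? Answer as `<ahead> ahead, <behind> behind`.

4 ahead, 0 behind

Reachable from 702e2b2: {436a0fe, 702e2b2, 77f7a0f, 9c9bc8c, e73ee9b}.
Reachable from 77f7a0f: {77f7a0f}.
Only in 702e2b2's history (ahead): {436a0fe, 702e2b2, 9c9bc8c, e73ee9b} — 4.
Only in 77f7a0f's history (behind): {} — 0.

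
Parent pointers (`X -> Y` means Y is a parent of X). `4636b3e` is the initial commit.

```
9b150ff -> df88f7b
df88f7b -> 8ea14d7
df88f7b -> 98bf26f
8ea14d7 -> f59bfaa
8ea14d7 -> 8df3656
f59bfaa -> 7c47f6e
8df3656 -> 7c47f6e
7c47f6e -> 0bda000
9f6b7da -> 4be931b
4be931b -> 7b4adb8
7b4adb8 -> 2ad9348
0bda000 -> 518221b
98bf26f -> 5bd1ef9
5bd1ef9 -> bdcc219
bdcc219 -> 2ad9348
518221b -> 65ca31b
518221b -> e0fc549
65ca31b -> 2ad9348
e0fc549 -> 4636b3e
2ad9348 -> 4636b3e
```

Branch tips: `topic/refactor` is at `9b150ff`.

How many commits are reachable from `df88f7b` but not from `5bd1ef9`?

Reachable from df88f7b: {0bda000, 2ad9348, 4636b3e, 518221b, 5bd1ef9, 65ca31b, 7c47f6e, 8df3656, 8ea14d7, 98bf26f, bdcc219, df88f7b, e0fc549, f59bfaa}.
Reachable from 5bd1ef9: {2ad9348, 4636b3e, 5bd1ef9, bdcc219}.
In df88f7b's history but not 5bd1ef9's: {0bda000, 518221b, 65ca31b, 7c47f6e, 8df3656, 8ea14d7, 98bf26f, df88f7b, e0fc549, f59bfaa} — 10 commits.

10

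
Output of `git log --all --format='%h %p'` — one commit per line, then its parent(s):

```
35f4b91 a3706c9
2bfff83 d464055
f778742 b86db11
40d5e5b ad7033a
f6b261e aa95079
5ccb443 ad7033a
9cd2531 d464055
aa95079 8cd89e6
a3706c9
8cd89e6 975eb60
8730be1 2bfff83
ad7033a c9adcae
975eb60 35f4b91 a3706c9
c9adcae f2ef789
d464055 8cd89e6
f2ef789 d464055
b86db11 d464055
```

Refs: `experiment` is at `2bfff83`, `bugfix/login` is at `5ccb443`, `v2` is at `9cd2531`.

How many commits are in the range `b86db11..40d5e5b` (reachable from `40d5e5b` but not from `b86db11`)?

Reachable from 40d5e5b: {35f4b91, 40d5e5b, 8cd89e6, 975eb60, a3706c9, ad7033a, c9adcae, d464055, f2ef789}.
Reachable from b86db11: {35f4b91, 8cd89e6, 975eb60, a3706c9, b86db11, d464055}.
In 40d5e5b's history but not b86db11's: {40d5e5b, ad7033a, c9adcae, f2ef789} — 4 commits.

4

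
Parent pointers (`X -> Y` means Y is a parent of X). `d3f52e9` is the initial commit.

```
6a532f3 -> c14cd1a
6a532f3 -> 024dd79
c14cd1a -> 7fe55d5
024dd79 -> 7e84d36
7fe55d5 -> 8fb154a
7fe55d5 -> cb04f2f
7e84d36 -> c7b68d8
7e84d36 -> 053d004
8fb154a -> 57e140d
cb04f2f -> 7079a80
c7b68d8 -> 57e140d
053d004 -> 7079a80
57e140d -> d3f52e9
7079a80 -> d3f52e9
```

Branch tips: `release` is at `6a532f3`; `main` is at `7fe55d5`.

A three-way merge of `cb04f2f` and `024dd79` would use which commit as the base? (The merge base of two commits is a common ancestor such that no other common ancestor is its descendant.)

7079a80

Ancestors of cb04f2f: {7079a80, cb04f2f, d3f52e9}.
Ancestors of 024dd79: {024dd79, 053d004, 57e140d, 7079a80, 7e84d36, c7b68d8, d3f52e9}.
Common ancestors: {7079a80, d3f52e9}.
Among these, 7079a80 is not an ancestor of any other common ancestor — it is the merge base.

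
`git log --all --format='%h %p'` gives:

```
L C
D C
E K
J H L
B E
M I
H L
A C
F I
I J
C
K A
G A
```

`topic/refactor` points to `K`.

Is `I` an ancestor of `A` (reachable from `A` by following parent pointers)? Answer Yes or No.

Ancestors of A: {A, C}.
I is not in that set, so it is not an ancestor of A.

No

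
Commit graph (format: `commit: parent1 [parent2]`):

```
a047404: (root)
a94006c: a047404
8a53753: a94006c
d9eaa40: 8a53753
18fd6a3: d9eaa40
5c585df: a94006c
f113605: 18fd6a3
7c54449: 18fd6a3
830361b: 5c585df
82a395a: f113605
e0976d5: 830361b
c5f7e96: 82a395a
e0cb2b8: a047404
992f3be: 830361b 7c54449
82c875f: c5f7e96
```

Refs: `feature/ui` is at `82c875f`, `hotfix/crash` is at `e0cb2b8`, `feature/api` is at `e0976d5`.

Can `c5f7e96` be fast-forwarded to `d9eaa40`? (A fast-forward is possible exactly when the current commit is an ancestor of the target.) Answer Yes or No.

No

A fast-forward from c5f7e96 to d9eaa40 is possible iff c5f7e96 is an ancestor of d9eaa40.
Ancestors of d9eaa40: {8a53753, a047404, a94006c, d9eaa40}.
c5f7e96 is not among them, so fast-forward is not possible.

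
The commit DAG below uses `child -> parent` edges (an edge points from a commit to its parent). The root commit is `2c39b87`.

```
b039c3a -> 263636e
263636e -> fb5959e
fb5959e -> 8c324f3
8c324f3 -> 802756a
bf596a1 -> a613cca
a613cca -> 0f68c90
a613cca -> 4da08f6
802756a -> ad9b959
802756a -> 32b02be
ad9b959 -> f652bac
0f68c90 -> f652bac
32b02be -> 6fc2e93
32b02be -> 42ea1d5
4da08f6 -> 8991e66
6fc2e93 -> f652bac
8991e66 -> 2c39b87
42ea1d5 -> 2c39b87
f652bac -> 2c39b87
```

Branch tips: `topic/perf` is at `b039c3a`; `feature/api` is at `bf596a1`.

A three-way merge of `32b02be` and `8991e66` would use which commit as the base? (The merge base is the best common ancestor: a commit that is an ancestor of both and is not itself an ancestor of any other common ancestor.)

Ancestors of 32b02be: {2c39b87, 32b02be, 42ea1d5, 6fc2e93, f652bac}.
Ancestors of 8991e66: {2c39b87, 8991e66}.
Common ancestors: {2c39b87}.
The only common ancestor is 2c39b87, so it is the merge base.

2c39b87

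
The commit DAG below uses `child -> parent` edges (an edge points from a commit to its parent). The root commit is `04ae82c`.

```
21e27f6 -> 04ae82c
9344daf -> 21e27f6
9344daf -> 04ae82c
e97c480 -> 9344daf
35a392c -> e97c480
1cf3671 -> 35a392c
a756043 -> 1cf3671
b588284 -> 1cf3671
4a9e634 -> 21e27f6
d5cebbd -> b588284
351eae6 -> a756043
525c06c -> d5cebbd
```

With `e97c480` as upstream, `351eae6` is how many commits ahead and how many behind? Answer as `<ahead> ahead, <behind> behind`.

4 ahead, 0 behind

Reachable from 351eae6: {04ae82c, 1cf3671, 21e27f6, 351eae6, 35a392c, 9344daf, a756043, e97c480}.
Reachable from e97c480: {04ae82c, 21e27f6, 9344daf, e97c480}.
Only in 351eae6's history (ahead): {1cf3671, 351eae6, 35a392c, a756043} — 4.
Only in e97c480's history (behind): {} — 0.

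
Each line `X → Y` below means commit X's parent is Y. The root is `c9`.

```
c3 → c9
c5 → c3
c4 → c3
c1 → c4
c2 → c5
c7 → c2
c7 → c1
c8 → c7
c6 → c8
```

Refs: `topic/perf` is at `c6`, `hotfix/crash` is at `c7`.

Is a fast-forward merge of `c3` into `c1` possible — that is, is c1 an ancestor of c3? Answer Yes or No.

No

A fast-forward from c1 to c3 is possible iff c1 is an ancestor of c3.
Ancestors of c3: {c3, c9}.
c1 is not among them, so fast-forward is not possible.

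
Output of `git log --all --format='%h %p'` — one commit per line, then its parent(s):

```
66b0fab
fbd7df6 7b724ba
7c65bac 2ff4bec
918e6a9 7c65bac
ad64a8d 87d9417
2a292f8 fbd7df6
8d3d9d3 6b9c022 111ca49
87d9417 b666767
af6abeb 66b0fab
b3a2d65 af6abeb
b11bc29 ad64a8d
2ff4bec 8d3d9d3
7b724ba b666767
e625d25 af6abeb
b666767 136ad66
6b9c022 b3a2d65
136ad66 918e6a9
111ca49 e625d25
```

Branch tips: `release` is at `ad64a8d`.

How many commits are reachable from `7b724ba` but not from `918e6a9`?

Reachable from 7b724ba: {111ca49, 136ad66, 2ff4bec, 66b0fab, 6b9c022, 7b724ba, 7c65bac, 8d3d9d3, 918e6a9, af6abeb, b3a2d65, b666767, e625d25}.
Reachable from 918e6a9: {111ca49, 2ff4bec, 66b0fab, 6b9c022, 7c65bac, 8d3d9d3, 918e6a9, af6abeb, b3a2d65, e625d25}.
In 7b724ba's history but not 918e6a9's: {136ad66, 7b724ba, b666767} — 3 commits.

3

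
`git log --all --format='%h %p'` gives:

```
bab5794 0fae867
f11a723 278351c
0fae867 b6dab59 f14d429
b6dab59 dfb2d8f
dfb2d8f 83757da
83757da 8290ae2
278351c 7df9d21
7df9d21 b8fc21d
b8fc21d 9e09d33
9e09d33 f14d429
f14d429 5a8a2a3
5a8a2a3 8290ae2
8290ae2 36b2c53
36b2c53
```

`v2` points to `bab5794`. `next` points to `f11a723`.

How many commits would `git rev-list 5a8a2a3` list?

Walking parent pointers from 5a8a2a3: reachable set = {36b2c53, 5a8a2a3, 8290ae2}.
That is 3 commits.

3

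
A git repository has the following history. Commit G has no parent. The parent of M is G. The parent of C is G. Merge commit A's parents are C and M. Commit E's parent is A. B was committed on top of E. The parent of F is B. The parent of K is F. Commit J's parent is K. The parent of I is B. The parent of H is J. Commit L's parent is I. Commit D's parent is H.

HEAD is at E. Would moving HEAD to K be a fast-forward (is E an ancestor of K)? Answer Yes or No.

A fast-forward from E to K is possible iff E is an ancestor of K.
Ancestors of K: {A, B, C, E, F, G, K, M}.
E is among them, so fast-forward is possible.

Yes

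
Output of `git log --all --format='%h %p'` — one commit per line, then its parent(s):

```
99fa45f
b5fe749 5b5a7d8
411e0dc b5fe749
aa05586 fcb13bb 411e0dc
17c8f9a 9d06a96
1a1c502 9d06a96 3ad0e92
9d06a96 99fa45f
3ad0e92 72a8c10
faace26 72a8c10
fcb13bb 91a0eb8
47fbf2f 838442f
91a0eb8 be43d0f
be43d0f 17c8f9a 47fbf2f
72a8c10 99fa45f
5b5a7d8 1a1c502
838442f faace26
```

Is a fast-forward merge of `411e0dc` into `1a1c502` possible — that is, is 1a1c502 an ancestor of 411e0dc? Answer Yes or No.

A fast-forward from 1a1c502 to 411e0dc is possible iff 1a1c502 is an ancestor of 411e0dc.
Ancestors of 411e0dc: {1a1c502, 3ad0e92, 411e0dc, 5b5a7d8, 72a8c10, 99fa45f, 9d06a96, b5fe749}.
1a1c502 is among them, so fast-forward is possible.

Yes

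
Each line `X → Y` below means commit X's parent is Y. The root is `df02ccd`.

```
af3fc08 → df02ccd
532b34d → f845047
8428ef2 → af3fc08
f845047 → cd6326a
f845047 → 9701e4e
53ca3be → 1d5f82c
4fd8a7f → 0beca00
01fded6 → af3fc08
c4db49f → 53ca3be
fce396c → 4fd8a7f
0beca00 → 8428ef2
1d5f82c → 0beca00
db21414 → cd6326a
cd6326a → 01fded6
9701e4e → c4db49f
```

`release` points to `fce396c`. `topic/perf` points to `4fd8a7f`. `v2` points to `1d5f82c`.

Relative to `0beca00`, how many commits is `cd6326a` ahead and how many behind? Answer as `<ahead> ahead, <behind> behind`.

Reachable from cd6326a: {01fded6, af3fc08, cd6326a, df02ccd}.
Reachable from 0beca00: {0beca00, 8428ef2, af3fc08, df02ccd}.
Only in cd6326a's history (ahead): {01fded6, cd6326a} — 2.
Only in 0beca00's history (behind): {0beca00, 8428ef2} — 2.

2 ahead, 2 behind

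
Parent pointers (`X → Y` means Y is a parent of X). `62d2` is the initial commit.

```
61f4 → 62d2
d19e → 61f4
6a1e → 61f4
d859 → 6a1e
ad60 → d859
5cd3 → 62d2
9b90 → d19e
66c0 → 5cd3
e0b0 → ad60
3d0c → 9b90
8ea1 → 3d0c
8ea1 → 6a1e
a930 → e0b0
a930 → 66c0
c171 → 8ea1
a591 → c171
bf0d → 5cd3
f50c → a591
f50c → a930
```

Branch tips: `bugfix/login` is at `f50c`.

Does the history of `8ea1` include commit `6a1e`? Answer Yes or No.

Ancestors of 8ea1 (commits reachable by following parents): {3d0c, 61f4, 62d2, 6a1e, 8ea1, 9b90, d19e}.
6a1e is in that set, so it is an ancestor of 8ea1.

Yes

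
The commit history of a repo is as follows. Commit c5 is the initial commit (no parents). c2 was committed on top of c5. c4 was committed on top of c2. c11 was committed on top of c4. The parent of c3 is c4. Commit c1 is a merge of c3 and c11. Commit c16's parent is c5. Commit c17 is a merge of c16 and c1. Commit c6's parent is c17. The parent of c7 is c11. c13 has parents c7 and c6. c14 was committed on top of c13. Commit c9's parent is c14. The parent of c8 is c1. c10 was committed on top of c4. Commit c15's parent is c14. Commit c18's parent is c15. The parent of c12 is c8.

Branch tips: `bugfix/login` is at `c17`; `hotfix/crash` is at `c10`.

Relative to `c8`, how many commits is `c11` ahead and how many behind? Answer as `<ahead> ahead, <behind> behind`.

0 ahead, 3 behind

Reachable from c11: {c11, c2, c4, c5}.
Reachable from c8: {c1, c11, c2, c3, c4, c5, c8}.
Only in c11's history (ahead): {} — 0.
Only in c8's history (behind): {c1, c3, c8} — 3.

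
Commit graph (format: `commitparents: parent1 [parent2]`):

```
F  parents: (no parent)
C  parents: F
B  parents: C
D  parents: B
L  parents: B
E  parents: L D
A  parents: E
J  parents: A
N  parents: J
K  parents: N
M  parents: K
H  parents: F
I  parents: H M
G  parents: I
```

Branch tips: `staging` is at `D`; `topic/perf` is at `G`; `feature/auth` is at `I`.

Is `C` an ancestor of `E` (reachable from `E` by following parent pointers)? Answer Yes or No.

Ancestors of E (commits reachable by following parents): {B, C, D, E, F, L}.
C is in that set, so it is an ancestor of E.

Yes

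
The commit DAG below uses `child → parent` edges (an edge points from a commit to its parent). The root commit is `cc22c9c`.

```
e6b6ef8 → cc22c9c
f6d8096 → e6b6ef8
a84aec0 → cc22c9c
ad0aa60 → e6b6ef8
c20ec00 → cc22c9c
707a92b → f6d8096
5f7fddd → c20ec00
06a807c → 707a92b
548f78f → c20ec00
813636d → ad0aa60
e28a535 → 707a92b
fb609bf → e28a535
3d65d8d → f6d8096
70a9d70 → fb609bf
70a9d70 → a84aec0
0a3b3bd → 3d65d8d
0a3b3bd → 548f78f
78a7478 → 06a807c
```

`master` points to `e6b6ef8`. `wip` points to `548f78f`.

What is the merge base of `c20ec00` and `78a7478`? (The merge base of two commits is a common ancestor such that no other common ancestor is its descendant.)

cc22c9c

Ancestors of c20ec00: {c20ec00, cc22c9c}.
Ancestors of 78a7478: {06a807c, 707a92b, 78a7478, cc22c9c, e6b6ef8, f6d8096}.
Common ancestors: {cc22c9c}.
The only common ancestor is cc22c9c, so it is the merge base.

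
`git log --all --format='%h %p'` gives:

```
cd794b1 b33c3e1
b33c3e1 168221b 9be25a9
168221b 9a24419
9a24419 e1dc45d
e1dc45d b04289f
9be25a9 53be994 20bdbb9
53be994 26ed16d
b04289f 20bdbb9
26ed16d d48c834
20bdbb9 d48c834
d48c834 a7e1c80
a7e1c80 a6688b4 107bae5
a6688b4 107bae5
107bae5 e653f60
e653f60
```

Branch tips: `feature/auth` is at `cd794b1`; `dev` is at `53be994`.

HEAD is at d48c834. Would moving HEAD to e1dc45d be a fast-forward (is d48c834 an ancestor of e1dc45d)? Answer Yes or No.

Yes

A fast-forward from d48c834 to e1dc45d is possible iff d48c834 is an ancestor of e1dc45d.
Ancestors of e1dc45d: {107bae5, 20bdbb9, a6688b4, a7e1c80, b04289f, d48c834, e1dc45d, e653f60}.
d48c834 is among them, so fast-forward is possible.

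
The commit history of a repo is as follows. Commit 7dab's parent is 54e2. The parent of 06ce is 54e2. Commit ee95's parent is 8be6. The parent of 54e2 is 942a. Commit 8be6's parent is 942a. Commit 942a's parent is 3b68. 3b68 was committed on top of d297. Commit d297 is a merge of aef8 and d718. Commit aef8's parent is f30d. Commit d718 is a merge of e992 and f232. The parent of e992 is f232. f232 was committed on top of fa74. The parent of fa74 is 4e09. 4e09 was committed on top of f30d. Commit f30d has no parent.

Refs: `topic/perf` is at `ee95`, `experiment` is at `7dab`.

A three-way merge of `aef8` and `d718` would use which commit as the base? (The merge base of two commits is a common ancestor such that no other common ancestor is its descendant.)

Ancestors of aef8: {aef8, f30d}.
Ancestors of d718: {4e09, d718, e992, f232, f30d, fa74}.
Common ancestors: {f30d}.
The only common ancestor is f30d, so it is the merge base.

f30d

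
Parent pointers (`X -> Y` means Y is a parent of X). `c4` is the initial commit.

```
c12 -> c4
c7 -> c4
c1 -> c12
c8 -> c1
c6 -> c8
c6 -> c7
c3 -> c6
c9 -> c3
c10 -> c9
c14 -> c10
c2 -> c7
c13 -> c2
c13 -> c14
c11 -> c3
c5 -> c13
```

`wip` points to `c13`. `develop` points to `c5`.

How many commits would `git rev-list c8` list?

4

Walking parent pointers from c8: reachable set = {c1, c12, c4, c8}.
That is 4 commits.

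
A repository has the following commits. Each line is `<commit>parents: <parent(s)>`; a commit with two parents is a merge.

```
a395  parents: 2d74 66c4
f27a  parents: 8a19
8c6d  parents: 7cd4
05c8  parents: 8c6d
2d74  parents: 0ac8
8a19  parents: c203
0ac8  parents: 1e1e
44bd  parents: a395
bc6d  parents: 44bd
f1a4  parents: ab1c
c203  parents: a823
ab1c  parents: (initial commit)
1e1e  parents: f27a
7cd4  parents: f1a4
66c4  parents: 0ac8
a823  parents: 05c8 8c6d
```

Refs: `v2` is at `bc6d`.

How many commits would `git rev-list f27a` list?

9

Walking parent pointers from f27a: reachable set = {05c8, 7cd4, 8a19, 8c6d, a823, ab1c, c203, f1a4, f27a}.
That is 9 commits.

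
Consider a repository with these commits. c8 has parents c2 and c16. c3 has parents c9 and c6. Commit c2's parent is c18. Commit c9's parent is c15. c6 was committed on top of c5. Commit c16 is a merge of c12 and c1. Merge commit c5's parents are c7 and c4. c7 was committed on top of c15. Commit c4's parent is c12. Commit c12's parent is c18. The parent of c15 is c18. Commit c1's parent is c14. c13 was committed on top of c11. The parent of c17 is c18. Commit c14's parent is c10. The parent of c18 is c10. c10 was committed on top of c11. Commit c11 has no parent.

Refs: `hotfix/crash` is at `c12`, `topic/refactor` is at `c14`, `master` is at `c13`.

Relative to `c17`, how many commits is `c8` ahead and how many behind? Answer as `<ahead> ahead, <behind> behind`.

6 ahead, 1 behind

Reachable from c8: {c1, c10, c11, c12, c14, c16, c18, c2, c8}.
Reachable from c17: {c10, c11, c17, c18}.
Only in c8's history (ahead): {c1, c12, c14, c16, c2, c8} — 6.
Only in c17's history (behind): {c17} — 1.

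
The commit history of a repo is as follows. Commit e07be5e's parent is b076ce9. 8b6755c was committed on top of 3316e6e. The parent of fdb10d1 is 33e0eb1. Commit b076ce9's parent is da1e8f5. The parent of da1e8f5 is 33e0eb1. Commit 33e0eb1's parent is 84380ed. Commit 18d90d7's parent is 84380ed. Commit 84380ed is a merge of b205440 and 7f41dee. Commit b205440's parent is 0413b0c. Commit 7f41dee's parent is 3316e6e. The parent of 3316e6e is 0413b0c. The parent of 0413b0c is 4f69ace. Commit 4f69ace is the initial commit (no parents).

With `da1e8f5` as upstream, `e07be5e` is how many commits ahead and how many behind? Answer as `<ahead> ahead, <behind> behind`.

2 ahead, 0 behind

Reachable from e07be5e: {0413b0c, 3316e6e, 33e0eb1, 4f69ace, 7f41dee, 84380ed, b076ce9, b205440, da1e8f5, e07be5e}.
Reachable from da1e8f5: {0413b0c, 3316e6e, 33e0eb1, 4f69ace, 7f41dee, 84380ed, b205440, da1e8f5}.
Only in e07be5e's history (ahead): {b076ce9, e07be5e} — 2.
Only in da1e8f5's history (behind): {} — 0.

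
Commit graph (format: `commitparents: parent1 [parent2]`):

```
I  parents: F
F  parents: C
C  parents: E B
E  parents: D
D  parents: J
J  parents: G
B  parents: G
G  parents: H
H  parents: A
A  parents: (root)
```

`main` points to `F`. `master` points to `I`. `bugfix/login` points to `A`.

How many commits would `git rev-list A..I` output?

9

Reachable from I: {A, B, C, D, E, F, G, H, I, J}.
Reachable from A: {A}.
In I's history but not A's: {B, C, D, E, F, G, H, I, J} — 9 commits.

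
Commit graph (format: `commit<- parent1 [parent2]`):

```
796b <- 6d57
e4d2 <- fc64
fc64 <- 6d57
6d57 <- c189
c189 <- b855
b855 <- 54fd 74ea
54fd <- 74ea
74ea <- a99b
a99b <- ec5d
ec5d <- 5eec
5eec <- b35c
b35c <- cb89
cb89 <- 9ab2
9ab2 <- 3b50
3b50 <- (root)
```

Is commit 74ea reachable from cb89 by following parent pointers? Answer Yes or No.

Ancestors of cb89: {3b50, 9ab2, cb89}.
74ea is not in that set, so it is not an ancestor of cb89.

No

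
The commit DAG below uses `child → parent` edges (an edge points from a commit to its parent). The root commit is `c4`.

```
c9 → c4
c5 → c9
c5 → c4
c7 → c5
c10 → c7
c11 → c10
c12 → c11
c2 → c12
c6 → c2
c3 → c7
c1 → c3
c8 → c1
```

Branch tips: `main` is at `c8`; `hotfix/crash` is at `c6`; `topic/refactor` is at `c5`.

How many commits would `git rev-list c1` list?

Walking parent pointers from c1: reachable set = {c1, c3, c4, c5, c7, c9}.
That is 6 commits.

6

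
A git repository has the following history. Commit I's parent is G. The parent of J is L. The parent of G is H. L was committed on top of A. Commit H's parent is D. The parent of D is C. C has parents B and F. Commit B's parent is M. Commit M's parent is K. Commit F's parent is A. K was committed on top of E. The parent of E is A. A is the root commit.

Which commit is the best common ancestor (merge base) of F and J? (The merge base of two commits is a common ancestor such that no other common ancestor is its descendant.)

Ancestors of F: {A, F}.
Ancestors of J: {A, J, L}.
Common ancestors: {A}.
The only common ancestor is A, so it is the merge base.

A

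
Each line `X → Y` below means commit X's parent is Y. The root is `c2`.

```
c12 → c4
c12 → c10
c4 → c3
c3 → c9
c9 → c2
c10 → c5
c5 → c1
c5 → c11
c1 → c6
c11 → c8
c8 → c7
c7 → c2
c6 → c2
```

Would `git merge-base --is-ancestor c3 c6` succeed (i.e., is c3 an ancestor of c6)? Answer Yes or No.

Ancestors of c6: {c2, c6}.
c3 is not in that set, so it is not an ancestor of c6.

No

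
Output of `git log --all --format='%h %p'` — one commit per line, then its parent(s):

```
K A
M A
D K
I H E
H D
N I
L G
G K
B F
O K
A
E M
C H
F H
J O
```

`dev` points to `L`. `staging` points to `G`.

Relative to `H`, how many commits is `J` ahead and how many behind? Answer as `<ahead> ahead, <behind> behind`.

2 ahead, 2 behind

Reachable from J: {A, J, K, O}.
Reachable from H: {A, D, H, K}.
Only in J's history (ahead): {J, O} — 2.
Only in H's history (behind): {D, H} — 2.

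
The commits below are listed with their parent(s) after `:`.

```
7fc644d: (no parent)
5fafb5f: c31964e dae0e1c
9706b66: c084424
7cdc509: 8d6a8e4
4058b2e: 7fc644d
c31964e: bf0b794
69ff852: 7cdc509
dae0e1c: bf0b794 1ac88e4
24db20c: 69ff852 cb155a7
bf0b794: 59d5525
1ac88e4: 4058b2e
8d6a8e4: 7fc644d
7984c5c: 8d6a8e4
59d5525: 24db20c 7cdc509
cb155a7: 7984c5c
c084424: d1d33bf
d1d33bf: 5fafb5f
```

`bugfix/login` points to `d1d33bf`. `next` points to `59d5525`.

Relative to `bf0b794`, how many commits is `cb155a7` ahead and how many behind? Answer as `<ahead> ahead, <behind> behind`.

Reachable from cb155a7: {7984c5c, 7fc644d, 8d6a8e4, cb155a7}.
Reachable from bf0b794: {24db20c, 59d5525, 69ff852, 7984c5c, 7cdc509, 7fc644d, 8d6a8e4, bf0b794, cb155a7}.
Only in cb155a7's history (ahead): {} — 0.
Only in bf0b794's history (behind): {24db20c, 59d5525, 69ff852, 7cdc509, bf0b794} — 5.

0 ahead, 5 behind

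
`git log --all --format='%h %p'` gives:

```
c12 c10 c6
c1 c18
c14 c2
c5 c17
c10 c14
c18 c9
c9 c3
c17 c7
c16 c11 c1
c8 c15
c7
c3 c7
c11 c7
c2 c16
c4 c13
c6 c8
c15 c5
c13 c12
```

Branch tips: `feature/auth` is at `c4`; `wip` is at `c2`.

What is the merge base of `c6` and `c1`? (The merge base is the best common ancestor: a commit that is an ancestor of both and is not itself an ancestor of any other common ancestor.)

c7

Ancestors of c6: {c15, c17, c5, c6, c7, c8}.
Ancestors of c1: {c1, c18, c3, c7, c9}.
Common ancestors: {c7}.
The only common ancestor is c7, so it is the merge base.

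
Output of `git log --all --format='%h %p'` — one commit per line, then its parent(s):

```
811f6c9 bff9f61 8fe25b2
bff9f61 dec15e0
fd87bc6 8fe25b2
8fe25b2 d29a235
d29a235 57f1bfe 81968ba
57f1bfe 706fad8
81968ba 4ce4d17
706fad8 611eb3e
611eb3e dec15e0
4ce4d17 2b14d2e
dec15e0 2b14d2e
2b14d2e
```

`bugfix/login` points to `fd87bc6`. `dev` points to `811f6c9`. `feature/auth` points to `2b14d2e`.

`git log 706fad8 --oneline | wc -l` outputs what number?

Walking parent pointers from 706fad8: reachable set = {2b14d2e, 611eb3e, 706fad8, dec15e0}.
That is 4 commits.

4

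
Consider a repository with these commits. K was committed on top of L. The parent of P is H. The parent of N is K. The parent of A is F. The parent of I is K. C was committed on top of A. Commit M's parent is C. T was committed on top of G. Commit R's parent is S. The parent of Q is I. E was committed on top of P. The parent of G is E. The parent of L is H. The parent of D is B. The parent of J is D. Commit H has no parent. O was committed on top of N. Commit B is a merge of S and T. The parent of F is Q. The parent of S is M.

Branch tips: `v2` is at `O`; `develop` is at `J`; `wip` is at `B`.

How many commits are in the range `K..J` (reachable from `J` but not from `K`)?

14

Reachable from J: {A, B, C, D, E, F, G, H, I, J, K, L, M, P, Q, S, T}.
Reachable from K: {H, K, L}.
In J's history but not K's: {A, B, C, D, E, F, G, I, J, M, P, Q, S, T} — 14 commits.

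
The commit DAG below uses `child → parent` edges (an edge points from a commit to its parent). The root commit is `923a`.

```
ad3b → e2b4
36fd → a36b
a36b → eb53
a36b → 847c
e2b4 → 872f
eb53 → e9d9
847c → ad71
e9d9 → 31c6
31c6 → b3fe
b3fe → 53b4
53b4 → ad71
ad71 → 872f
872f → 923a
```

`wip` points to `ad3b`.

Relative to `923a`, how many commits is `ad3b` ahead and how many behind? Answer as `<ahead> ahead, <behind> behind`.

3 ahead, 0 behind

Reachable from ad3b: {872f, 923a, ad3b, e2b4}.
Reachable from 923a: {923a}.
Only in ad3b's history (ahead): {872f, ad3b, e2b4} — 3.
Only in 923a's history (behind): {} — 0.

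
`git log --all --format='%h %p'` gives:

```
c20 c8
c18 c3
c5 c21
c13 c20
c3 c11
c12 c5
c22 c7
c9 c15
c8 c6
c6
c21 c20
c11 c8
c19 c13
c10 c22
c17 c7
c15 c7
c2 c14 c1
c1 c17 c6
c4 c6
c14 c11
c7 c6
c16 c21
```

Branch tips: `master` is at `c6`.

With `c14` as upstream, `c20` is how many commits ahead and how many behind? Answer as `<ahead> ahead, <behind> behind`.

Reachable from c20: {c20, c6, c8}.
Reachable from c14: {c11, c14, c6, c8}.
Only in c20's history (ahead): {c20} — 1.
Only in c14's history (behind): {c11, c14} — 2.

1 ahead, 2 behind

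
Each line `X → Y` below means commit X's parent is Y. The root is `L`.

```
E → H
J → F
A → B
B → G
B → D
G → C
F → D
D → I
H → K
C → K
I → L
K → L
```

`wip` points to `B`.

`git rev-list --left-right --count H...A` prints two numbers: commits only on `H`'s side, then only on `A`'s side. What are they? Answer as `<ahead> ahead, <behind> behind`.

Reachable from H: {H, K, L}.
Reachable from A: {A, B, C, D, G, I, K, L}.
Only in H's history (ahead): {H} — 1.
Only in A's history (behind): {A, B, C, D, G, I} — 6.

1 ahead, 6 behind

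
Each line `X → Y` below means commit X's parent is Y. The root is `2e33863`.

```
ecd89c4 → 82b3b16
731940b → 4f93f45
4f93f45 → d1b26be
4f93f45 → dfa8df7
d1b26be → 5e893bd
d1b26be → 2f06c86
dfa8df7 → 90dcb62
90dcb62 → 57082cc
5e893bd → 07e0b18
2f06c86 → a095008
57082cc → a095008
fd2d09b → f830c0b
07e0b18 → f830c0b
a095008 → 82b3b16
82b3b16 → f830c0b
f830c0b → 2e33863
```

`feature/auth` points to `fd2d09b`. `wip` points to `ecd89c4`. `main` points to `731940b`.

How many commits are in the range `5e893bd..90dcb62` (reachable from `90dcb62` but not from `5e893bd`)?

4

Reachable from 90dcb62: {2e33863, 57082cc, 82b3b16, 90dcb62, a095008, f830c0b}.
Reachable from 5e893bd: {07e0b18, 2e33863, 5e893bd, f830c0b}.
In 90dcb62's history but not 5e893bd's: {57082cc, 82b3b16, 90dcb62, a095008} — 4 commits.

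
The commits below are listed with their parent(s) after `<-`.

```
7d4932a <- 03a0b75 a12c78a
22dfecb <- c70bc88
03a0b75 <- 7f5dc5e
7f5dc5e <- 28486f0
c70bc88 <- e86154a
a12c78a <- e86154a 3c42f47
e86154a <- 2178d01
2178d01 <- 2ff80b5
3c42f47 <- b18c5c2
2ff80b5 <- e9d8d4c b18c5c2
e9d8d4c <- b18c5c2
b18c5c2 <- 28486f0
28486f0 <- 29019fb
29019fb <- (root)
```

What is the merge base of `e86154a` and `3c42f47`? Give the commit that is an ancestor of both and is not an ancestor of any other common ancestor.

b18c5c2

Ancestors of e86154a: {2178d01, 28486f0, 29019fb, 2ff80b5, b18c5c2, e86154a, e9d8d4c}.
Ancestors of 3c42f47: {28486f0, 29019fb, 3c42f47, b18c5c2}.
Common ancestors: {28486f0, 29019fb, b18c5c2}.
Among these, b18c5c2 is not an ancestor of any other common ancestor — it is the merge base.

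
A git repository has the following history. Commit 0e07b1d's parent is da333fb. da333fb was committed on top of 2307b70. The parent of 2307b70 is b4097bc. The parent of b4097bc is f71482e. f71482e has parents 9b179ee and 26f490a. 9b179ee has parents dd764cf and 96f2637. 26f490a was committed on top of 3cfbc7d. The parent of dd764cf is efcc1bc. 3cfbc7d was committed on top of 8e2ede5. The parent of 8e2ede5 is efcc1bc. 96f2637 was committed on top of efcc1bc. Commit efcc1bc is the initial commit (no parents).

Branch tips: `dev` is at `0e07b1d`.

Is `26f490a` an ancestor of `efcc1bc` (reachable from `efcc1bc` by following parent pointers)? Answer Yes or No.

No

Ancestors of efcc1bc: {efcc1bc}.
26f490a is not in that set, so it is not an ancestor of efcc1bc.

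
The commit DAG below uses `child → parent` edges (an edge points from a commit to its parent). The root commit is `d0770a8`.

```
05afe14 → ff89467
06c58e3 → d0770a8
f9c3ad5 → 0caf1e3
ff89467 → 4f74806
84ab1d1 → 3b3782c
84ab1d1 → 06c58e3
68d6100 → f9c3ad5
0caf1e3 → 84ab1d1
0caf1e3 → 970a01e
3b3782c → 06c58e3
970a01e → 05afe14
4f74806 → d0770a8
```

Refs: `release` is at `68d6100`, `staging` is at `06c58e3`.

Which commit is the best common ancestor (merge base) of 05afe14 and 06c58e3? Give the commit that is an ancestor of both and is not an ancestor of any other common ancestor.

d0770a8

Ancestors of 05afe14: {05afe14, 4f74806, d0770a8, ff89467}.
Ancestors of 06c58e3: {06c58e3, d0770a8}.
Common ancestors: {d0770a8}.
The only common ancestor is d0770a8, so it is the merge base.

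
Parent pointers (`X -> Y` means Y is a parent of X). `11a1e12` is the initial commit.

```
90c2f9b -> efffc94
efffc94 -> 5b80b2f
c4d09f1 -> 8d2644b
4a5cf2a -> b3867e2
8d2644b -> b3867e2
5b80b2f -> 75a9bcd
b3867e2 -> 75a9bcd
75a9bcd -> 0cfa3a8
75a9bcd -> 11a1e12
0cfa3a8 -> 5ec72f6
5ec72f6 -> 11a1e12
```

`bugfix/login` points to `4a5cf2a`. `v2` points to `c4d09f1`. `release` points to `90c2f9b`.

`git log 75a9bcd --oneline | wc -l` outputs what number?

4

Walking parent pointers from 75a9bcd: reachable set = {0cfa3a8, 11a1e12, 5ec72f6, 75a9bcd}.
That is 4 commits.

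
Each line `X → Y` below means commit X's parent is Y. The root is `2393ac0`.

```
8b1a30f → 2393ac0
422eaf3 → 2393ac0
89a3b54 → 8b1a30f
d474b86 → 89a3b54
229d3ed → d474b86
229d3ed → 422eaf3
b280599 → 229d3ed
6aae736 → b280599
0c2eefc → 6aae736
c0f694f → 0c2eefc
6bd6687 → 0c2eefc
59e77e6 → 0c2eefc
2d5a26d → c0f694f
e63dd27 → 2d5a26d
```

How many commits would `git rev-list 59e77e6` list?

Walking parent pointers from 59e77e6: reachable set = {0c2eefc, 229d3ed, 2393ac0, 422eaf3, 59e77e6, 6aae736, 89a3b54, 8b1a30f, b280599, d474b86}.
That is 10 commits.

10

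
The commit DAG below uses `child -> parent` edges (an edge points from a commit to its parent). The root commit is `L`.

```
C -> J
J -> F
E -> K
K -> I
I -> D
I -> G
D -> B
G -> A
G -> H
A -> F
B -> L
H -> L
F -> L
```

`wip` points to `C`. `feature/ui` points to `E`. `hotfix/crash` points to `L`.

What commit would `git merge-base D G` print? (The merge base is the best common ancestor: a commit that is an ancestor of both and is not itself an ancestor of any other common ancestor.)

L

Ancestors of D: {B, D, L}.
Ancestors of G: {A, F, G, H, L}.
Common ancestors: {L}.
The only common ancestor is L, so it is the merge base.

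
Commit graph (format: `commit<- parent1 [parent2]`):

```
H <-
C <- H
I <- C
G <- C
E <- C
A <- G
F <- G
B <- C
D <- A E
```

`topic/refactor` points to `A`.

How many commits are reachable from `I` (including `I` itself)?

3

Walking parent pointers from I: reachable set = {C, H, I}.
That is 3 commits.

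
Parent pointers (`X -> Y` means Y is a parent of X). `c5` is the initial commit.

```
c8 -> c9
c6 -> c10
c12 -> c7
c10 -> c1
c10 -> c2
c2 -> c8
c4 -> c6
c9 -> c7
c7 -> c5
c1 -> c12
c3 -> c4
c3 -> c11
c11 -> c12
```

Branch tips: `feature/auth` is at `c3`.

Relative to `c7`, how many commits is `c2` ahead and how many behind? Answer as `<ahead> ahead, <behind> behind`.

Reachable from c2: {c2, c5, c7, c8, c9}.
Reachable from c7: {c5, c7}.
Only in c2's history (ahead): {c2, c8, c9} — 3.
Only in c7's history (behind): {} — 0.

3 ahead, 0 behind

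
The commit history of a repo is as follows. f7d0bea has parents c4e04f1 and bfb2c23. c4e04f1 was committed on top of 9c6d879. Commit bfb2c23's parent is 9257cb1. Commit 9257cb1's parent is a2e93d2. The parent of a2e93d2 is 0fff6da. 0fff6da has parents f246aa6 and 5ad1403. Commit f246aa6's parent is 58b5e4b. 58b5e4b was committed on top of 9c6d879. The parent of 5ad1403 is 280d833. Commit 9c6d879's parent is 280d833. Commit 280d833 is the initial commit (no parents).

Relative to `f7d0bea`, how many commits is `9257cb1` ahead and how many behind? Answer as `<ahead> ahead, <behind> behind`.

Reachable from 9257cb1: {0fff6da, 280d833, 58b5e4b, 5ad1403, 9257cb1, 9c6d879, a2e93d2, f246aa6}.
Reachable from f7d0bea: {0fff6da, 280d833, 58b5e4b, 5ad1403, 9257cb1, 9c6d879, a2e93d2, bfb2c23, c4e04f1, f246aa6, f7d0bea}.
Only in 9257cb1's history (ahead): {} — 0.
Only in f7d0bea's history (behind): {bfb2c23, c4e04f1, f7d0bea} — 3.

0 ahead, 3 behind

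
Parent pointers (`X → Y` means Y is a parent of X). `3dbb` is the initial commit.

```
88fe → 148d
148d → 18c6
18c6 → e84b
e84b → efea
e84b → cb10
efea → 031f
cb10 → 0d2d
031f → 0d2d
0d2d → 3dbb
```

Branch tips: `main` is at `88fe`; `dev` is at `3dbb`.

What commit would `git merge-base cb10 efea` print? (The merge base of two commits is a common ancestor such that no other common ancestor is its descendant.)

0d2d

Ancestors of cb10: {0d2d, 3dbb, cb10}.
Ancestors of efea: {031f, 0d2d, 3dbb, efea}.
Common ancestors: {0d2d, 3dbb}.
Among these, 0d2d is not an ancestor of any other common ancestor — it is the merge base.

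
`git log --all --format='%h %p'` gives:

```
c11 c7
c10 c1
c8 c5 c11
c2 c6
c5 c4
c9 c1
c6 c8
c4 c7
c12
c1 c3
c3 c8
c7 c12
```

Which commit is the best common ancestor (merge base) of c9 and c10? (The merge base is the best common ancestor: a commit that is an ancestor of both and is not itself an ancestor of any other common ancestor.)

Ancestors of c9: {c1, c11, c12, c3, c4, c5, c7, c8, c9}.
Ancestors of c10: {c1, c10, c11, c12, c3, c4, c5, c7, c8}.
Common ancestors: {c1, c11, c12, c3, c4, c5, c7, c8}.
Among these, c1 is not an ancestor of any other common ancestor — it is the merge base.

c1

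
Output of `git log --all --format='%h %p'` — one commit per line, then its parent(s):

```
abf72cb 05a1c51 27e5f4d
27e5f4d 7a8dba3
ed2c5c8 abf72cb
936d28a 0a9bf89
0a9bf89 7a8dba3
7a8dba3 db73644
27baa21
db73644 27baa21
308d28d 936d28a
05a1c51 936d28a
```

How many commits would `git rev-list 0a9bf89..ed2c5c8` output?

5

Reachable from ed2c5c8: {05a1c51, 0a9bf89, 27baa21, 27e5f4d, 7a8dba3, 936d28a, abf72cb, db73644, ed2c5c8}.
Reachable from 0a9bf89: {0a9bf89, 27baa21, 7a8dba3, db73644}.
In ed2c5c8's history but not 0a9bf89's: {05a1c51, 27e5f4d, 936d28a, abf72cb, ed2c5c8} — 5 commits.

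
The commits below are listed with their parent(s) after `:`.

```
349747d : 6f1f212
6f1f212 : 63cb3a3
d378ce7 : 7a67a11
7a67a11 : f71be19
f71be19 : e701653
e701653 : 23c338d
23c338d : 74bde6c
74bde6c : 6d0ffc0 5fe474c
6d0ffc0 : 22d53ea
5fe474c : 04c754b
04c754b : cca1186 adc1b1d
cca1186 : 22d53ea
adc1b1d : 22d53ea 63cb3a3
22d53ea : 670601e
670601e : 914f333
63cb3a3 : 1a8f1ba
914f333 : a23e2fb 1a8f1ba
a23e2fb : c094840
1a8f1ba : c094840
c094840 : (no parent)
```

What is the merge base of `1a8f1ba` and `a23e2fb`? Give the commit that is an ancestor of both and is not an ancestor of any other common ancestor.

c094840

Ancestors of 1a8f1ba: {1a8f1ba, c094840}.
Ancestors of a23e2fb: {a23e2fb, c094840}.
Common ancestors: {c094840}.
The only common ancestor is c094840, so it is the merge base.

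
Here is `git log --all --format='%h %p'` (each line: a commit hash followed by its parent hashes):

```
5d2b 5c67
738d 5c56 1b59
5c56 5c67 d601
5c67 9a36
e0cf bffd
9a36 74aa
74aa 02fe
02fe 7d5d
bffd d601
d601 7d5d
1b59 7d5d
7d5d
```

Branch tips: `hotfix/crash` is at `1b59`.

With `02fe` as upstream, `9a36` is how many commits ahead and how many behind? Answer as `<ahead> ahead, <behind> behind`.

2 ahead, 0 behind

Reachable from 9a36: {02fe, 74aa, 7d5d, 9a36}.
Reachable from 02fe: {02fe, 7d5d}.
Only in 9a36's history (ahead): {74aa, 9a36} — 2.
Only in 02fe's history (behind): {} — 0.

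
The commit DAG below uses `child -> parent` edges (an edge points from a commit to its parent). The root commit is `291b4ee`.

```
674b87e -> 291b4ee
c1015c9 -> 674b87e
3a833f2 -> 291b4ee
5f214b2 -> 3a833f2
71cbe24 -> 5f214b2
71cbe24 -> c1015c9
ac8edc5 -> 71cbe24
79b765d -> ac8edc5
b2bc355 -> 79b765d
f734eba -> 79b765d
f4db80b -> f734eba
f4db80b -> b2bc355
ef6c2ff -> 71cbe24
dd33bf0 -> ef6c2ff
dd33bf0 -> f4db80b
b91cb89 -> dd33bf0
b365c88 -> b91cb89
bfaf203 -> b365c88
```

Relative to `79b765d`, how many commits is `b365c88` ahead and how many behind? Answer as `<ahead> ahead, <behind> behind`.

Reachable from b365c88: {291b4ee, 3a833f2, 5f214b2, 674b87e, 71cbe24, 79b765d, ac8edc5, b2bc355, b365c88, b91cb89, c1015c9, dd33bf0, ef6c2ff, f4db80b, f734eba}.
Reachable from 79b765d: {291b4ee, 3a833f2, 5f214b2, 674b87e, 71cbe24, 79b765d, ac8edc5, c1015c9}.
Only in b365c88's history (ahead): {b2bc355, b365c88, b91cb89, dd33bf0, ef6c2ff, f4db80b, f734eba} — 7.
Only in 79b765d's history (behind): {} — 0.

7 ahead, 0 behind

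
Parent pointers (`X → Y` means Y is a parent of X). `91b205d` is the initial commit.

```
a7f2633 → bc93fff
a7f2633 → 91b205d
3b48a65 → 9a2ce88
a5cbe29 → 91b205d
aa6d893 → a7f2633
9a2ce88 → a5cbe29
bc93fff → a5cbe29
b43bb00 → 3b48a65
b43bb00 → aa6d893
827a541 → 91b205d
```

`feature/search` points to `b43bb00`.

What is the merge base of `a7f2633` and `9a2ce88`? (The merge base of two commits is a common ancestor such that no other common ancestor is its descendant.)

a5cbe29

Ancestors of a7f2633: {91b205d, a5cbe29, a7f2633, bc93fff}.
Ancestors of 9a2ce88: {91b205d, 9a2ce88, a5cbe29}.
Common ancestors: {91b205d, a5cbe29}.
Among these, a5cbe29 is not an ancestor of any other common ancestor — it is the merge base.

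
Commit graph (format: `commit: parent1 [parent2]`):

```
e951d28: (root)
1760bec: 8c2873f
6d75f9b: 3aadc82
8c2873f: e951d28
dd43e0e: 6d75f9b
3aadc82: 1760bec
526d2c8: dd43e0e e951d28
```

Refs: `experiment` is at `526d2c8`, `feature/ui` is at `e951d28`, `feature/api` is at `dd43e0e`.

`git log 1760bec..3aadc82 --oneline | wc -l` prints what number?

Reachable from 3aadc82: {1760bec, 3aadc82, 8c2873f, e951d28}.
Reachable from 1760bec: {1760bec, 8c2873f, e951d28}.
In 3aadc82's history but not 1760bec's: {3aadc82} — 1 commit.

1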